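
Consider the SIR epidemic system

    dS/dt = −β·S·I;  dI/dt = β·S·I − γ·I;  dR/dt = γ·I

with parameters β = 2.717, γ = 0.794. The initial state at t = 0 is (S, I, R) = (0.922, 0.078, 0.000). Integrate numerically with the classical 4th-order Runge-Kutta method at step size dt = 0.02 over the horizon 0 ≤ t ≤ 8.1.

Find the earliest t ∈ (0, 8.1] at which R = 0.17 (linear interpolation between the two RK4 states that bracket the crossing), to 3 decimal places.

t = 1.134

t=0.000: state=(0.922, 0.078, 0.000)
step 1 (dt=0.02): k1=(-0.195, 0.133, 0.062), k2=(-0.198, 0.135, 0.063), k3=(-0.198, 0.135, 0.063), k4=(-0.201, 0.137, 0.064); state += dt/6·(k1+2k2+2k3+k4)
t=0.020: state=(0.918, 0.081, 0.001)
t=0.040: state=(0.914, 0.083, 0.003)
t=0.060: state=(0.910, 0.086, 0.004)
continuing one RK4 step at a time; state shown every 25 steps (Δt=0.5):
t=0.500: state=(0.784, 0.169, 0.047)
t=1.000: state=(0.575, 0.287, 0.138)
t=1.120: state=(0.522, 0.312, 0.166)
next step: t=1.140: state=(0.513, 0.316, 0.171) — R has crossed 0.17
linear interpolation between t=1.120 (0.16645) and t=1.140 (0.17143) → t≈1.134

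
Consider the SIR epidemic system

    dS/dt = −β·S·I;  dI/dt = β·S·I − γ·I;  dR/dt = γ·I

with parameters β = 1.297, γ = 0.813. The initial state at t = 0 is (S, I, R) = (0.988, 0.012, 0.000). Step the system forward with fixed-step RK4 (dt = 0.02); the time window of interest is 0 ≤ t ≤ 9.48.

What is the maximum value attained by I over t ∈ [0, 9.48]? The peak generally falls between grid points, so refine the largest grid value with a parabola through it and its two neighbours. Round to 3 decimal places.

t=0.000: state=(0.988, 0.012, 0.000)
step 1 (dt=0.02): k1=(-0.015, 0.006, 0.010), k2=(-0.015, 0.006, 0.010), k3=(-0.015, 0.006, 0.010), k4=(-0.016, 0.006, 0.010); state += dt/6·(k1+2k2+2k3+k4)
t=0.020: state=(0.988, 0.012, 0.000)
t=0.040: state=(0.987, 0.012, 0.000)
t=0.060: state=(0.987, 0.012, 0.001)
continuing one RK4 step at a time; state shown every 25 steps (Δt=0.5):
t=0.500: state=(0.979, 0.015, 0.005)
t=1.000: state=(0.969, 0.019, 0.012)
t=1.500: state=(0.955, 0.024, 0.021)
t=2.000: state=(0.939, 0.029, 0.032)
t=2.500: state=(0.920, 0.035, 0.045)
t=3.000: state=(0.897, 0.042, 0.060)
t=3.500: state=(0.871, 0.050, 0.079)
t=4.000: state=(0.841, 0.058, 0.101)
t=4.500: state=(0.807, 0.066, 0.126)
t=5.000: state=(0.772, 0.073, 0.155)
t=5.500: state=(0.734, 0.080, 0.186)
t=6.000: state=(0.696, 0.084, 0.219)
t=6.500: state=(0.658, 0.087, 0.254)
t=7.000: state=(0.622, 0.088, 0.290)
t=7.500: state=(0.588, 0.087, 0.326)
t=8.000: state=(0.556, 0.084, 0.360)
t=8.500: state=(0.527, 0.079, 0.393)
t=9.000: state=(0.502, 0.074, 0.424)
t=9.480: state=(0.480, 0.068, 0.452)
largest grid value and its neighbours: I(6.920)=0.08796, I(6.940)=0.08796, I(6.960)=0.08795
parabola through these three points peaks at t≈6.933 with I≈0.08796

max I = 0.088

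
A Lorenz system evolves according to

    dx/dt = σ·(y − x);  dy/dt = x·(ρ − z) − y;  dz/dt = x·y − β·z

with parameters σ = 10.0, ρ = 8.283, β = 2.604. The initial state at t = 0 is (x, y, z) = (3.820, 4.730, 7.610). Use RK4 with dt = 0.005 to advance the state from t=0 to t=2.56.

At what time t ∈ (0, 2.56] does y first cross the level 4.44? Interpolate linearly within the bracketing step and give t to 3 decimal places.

t = 0.192

t=0.000: state=(3.820, 4.730, 7.610)
step 1 (dt=0.005): k1=(9.100, -2.159, -1.748), k2=(8.819, -2.122, -1.650), k3=(8.826, -2.123, -1.653), k4=(8.553, -2.087, -1.559); state += dt/6·(k1+2k2+2k3+k4)
t=0.005: state=(3.864, 4.719, 7.602)
t=0.010: state=(3.906, 4.709, 7.594)
t=0.015: state=(3.945, 4.699, 7.588)
continuing one RK4 step at a time; state shown every 20 steps (Δt=0.1):
t=0.100: state=(4.330, 4.562, 7.555)
t=0.190: state=(4.426, 4.442, 7.563)
next step: t=0.195: state=(4.427, 4.436, 7.563) — y has crossed 4.44
linear interpolation between t=0.190 (4.44246) and t=0.195 (4.43621) → t≈0.192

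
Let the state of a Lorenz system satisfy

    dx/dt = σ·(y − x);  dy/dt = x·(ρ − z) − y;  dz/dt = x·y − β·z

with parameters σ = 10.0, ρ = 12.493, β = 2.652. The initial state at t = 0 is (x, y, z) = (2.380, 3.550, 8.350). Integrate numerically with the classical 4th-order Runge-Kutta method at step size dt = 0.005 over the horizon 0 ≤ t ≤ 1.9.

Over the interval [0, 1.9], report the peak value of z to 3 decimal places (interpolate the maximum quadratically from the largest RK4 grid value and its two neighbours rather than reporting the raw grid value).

t=0.000: state=(2.380, 3.550, 8.350)
step 1 (dt=0.005): k1=(11.700, 6.310, -13.695), k2=(11.565, 6.498, -13.463), k3=(11.573, 6.495, -13.464), k4=(11.446, 6.682, -13.232); state += dt/6·(k1+2k2+2k3+k4)
t=0.005: state=(2.438, 3.582, 8.283)
t=0.010: state=(2.495, 3.617, 8.218)
t=0.015: state=(2.550, 3.653, 8.155)
continuing one RK4 step at a time; state shown every 20 steps (Δt=0.1):
t=0.100: state=(3.444, 4.524, 7.447)
t=0.200: state=(4.663, 6.038, 7.607)
t=0.300: state=(6.135, 7.621, 9.136)
t=0.400: state=(7.370, 8.188, 11.849)
t=0.500: state=(7.508, 6.927, 14.180)
t=0.600: state=(6.389, 4.916, 14.495)
t=0.700: state=(4.944, 3.671, 13.192)
t=0.800: state=(3.994, 3.386, 11.455)
t=0.900: state=(3.709, 3.723, 9.959)
t=1.000: state=(3.978, 4.483, 9.009)
t=1.100: state=(4.680, 5.554, 8.819)
t=1.200: state=(5.655, 6.677, 9.571)
t=1.300: state=(6.572, 7.293, 11.170)
t=1.400: state=(6.928, 6.868, 12.860)
t=1.500: state=(6.467, 5.674, 13.587)
t=1.600: state=(5.544, 4.598, 13.101)
t=1.700: state=(4.739, 4.124, 11.975)
t=1.800: state=(4.357, 4.209, 10.818)
t=1.900: state=(4.425, 4.693, 9.996)
largest grid value and its neighbours: z(0.560)=14.62895, z(0.565)=14.62966, z(0.570)=14.62510
parabola through these three points peaks at t≈0.563 with z≈14.63001

max z = 14.630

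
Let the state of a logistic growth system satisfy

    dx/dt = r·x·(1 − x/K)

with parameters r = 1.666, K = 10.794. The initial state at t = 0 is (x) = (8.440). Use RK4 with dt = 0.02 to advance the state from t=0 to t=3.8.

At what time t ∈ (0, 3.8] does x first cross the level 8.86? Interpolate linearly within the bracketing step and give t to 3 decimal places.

t=0.000: state=(8.440)
step 1 (dt=0.02): k1=(3.066), k2=(3.038), k3=(3.038), k4=(3.009); state += dt/6·(k1+2k2+2k3+k4)
t=0.020: state=(8.501)
t=0.040: state=(8.560)
t=0.060: state=(8.619)
t=0.140: state=(8.841)
next step: t=0.160: state=(8.894) — x has crossed 8.86
linear interpolation between t=0.140 (8.84112) and t=0.160 (8.89385) → t≈0.147

t = 0.147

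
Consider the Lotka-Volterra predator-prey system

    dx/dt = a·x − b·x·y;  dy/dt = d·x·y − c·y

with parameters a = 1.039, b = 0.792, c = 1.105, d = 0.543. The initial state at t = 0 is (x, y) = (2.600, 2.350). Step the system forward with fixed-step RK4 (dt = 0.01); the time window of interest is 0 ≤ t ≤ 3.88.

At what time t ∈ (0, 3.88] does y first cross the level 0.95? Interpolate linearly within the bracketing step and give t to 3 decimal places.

t=0.000: state=(2.600, 2.350)
step 1 (dt=0.01): k1=(-2.138, 0.721), k2=(-2.136, 0.708), k3=(-2.136, 0.708), k4=(-2.135, 0.696); state += dt/6·(k1+2k2+2k3+k4)
t=0.010: state=(2.579, 2.357)
t=0.020: state=(2.557, 2.364)
t=0.030: state=(2.536, 2.370)
continuing one RK4 step at a time; state shown every 20 steps (Δt=0.2):
t=0.200: state=(2.187, 2.442)
t=0.400: state=(1.827, 2.434)
t=0.600: state=(1.540, 2.341)
t=0.800: state=(1.323, 2.191)
t=1.000: state=(1.167, 2.010)
t=1.200: state=(1.061, 1.818)
t=1.400: state=(0.994, 1.629)
t=1.600: state=(0.959, 1.452)
t=1.800: state=(0.950, 1.291)
t=2.000: state=(0.965, 1.148)
t=2.200: state=(1.000, 1.024)
t=2.330: state=(1.034, 0.953)
next step: t=2.340: state=(1.037, 0.948) — y has crossed 0.95
linear interpolation between t=2.330 (0.95268) and t=2.340 (0.94753) → t≈2.335

t = 2.335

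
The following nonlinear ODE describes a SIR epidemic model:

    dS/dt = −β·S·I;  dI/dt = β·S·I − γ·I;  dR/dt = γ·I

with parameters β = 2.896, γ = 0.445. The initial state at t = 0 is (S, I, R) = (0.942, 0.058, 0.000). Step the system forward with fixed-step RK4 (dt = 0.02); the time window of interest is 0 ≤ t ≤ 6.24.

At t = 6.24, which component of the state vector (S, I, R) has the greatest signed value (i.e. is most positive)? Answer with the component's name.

t=0.000: state=(0.942, 0.058, 0.000)
step 1 (dt=0.02): k1=(-0.158, 0.132, 0.026), k2=(-0.162, 0.135, 0.026), k3=(-0.162, 0.135, 0.026), k4=(-0.165, 0.138, 0.027); state += dt/6·(k1+2k2+2k3+k4)
t=0.020: state=(0.939, 0.061, 0.001)
t=0.040: state=(0.935, 0.064, 0.001)
t=0.060: state=(0.932, 0.066, 0.002)
continuing one RK4 step at a time; state shown every 25 steps (Δt=0.5):
t=0.500: state=(0.809, 0.167, 0.023)
t=1.000: state=(0.555, 0.364, 0.081)
t=1.500: state=(0.286, 0.531, 0.183)
t=2.000: state=(0.128, 0.565, 0.307)
t=2.500: state=(0.058, 0.514, 0.428)
t=3.000: state=(0.029, 0.437, 0.534)
t=3.500: state=(0.016, 0.361, 0.623)
t=4.000: state=(0.010, 0.294, 0.695)
t=4.500: state=(0.007, 0.239, 0.755)
t=5.000: state=(0.005, 0.193, 0.802)
t=5.500: state=(0.004, 0.155, 0.841)
t=6.000: state=(0.003, 0.125, 0.872)
t=6.240: state=(0.003, 0.112, 0.885)
compare at T: S=0.003, I=0.112, R=0.885

largest component: R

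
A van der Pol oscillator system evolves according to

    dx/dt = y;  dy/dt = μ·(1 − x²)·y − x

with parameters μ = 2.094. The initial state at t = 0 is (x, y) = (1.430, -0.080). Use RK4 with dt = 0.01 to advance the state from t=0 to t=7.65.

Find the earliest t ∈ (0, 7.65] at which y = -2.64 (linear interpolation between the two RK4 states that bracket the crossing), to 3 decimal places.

t=0.000: state=(1.430, -0.080)
step 1 (dt=0.01): k1=(-0.080, -1.255), k2=(-0.086, -1.241), k3=(-0.086, -1.241), k4=(-0.092, -1.227); state += dt/6·(k1+2k2+2k3+k4)
t=0.010: state=(1.429, -0.092)
t=0.020: state=(1.428, -0.105)
t=0.030: state=(1.427, -0.116)
continuing one RK4 step at a time; state shown every 25 steps (Δt=0.25):
t=0.250: state=(1.377, -0.324)
t=0.500: state=(1.274, -0.493)
t=0.750: state=(1.130, -0.660)
t=1.000: state=(0.939, -0.891)
t=1.250: state=(0.672, -1.287)
t=1.500: state=(0.264, -2.064)
t=1.610: state=(0.008, -2.601)
next step: t=1.620: state=(-0.018, -2.656) — y has crossed -2.64
linear interpolation between t=1.610 (-2.60113) and t=1.620 (-2.65612) → t≈1.617

t = 1.617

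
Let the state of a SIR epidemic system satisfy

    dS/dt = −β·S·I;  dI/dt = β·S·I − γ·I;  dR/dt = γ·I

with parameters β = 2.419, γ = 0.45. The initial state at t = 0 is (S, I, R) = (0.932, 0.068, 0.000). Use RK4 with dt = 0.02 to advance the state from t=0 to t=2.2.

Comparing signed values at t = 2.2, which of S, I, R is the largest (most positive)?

largest component: I

t=0.000: state=(0.932, 0.068, 0.000)
step 1 (dt=0.02): k1=(-0.153, 0.123, 0.031), k2=(-0.156, 0.125, 0.031), k3=(-0.156, 0.125, 0.031), k4=(-0.158, 0.127, 0.032); state += dt/6·(k1+2k2+2k3+k4)
t=0.020: state=(0.929, 0.070, 0.001)
t=0.040: state=(0.926, 0.073, 0.001)
t=0.060: state=(0.922, 0.076, 0.002)
continuing one RK4 step at a time; state shown every 5 steps (Δt=0.1):
t=0.100: state=(0.915, 0.081, 0.003)
t=0.200: state=(0.896, 0.097, 0.007)
t=0.300: state=(0.873, 0.115, 0.012)
t=0.400: state=(0.847, 0.135, 0.018)
t=0.500: state=(0.818, 0.158, 0.024)
t=0.600: state=(0.785, 0.183, 0.032)
t=0.700: state=(0.749, 0.211, 0.041)
t=0.800: state=(0.709, 0.240, 0.051)
t=0.900: state=(0.666, 0.271, 0.062)
t=1.000: state=(0.622, 0.303, 0.075)
t=1.100: state=(0.575, 0.335, 0.090)
t=1.200: state=(0.529, 0.366, 0.105)
t=1.300: state=(0.482, 0.395, 0.123)
t=1.400: state=(0.437, 0.422, 0.141)
t=1.500: state=(0.393, 0.446, 0.161)
t=1.600: state=(0.352, 0.467, 0.181)
t=1.700: state=(0.314, 0.484, 0.203)
t=1.800: state=(0.279, 0.497, 0.225)
t=1.900: state=(0.247, 0.506, 0.247)
t=2.000: state=(0.218, 0.512, 0.270)
t=2.100: state=(0.193, 0.514, 0.293)
t=2.200: state=(0.170, 0.513, 0.316)
compare at T: S=0.170, I=0.513, R=0.316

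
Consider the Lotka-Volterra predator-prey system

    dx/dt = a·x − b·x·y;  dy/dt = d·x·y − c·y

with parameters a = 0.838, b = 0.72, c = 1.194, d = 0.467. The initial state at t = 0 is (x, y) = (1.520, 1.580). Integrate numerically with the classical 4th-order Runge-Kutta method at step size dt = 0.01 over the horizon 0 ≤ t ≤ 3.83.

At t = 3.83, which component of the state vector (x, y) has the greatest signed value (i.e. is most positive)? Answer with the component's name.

t=0.000: state=(1.520, 1.580)
step 1 (dt=0.01): k1=(-0.455, -0.765), k2=(-0.451, -0.765), k3=(-0.451, -0.765), k4=(-0.446, -0.765); state += dt/6·(k1+2k2+2k3+k4)
t=0.010: state=(1.515, 1.572)
t=0.020: state=(1.511, 1.565)
t=0.030: state=(1.507, 1.557)
continuing one RK4 step at a time; state shown every 20 steps (Δt=0.2):
t=0.200: state=(1.447, 1.429)
t=0.400: state=(1.408, 1.286)
t=0.600: state=(1.397, 1.154)
t=0.800: state=(1.411, 1.036)
t=1.000: state=(1.448, 0.932)
t=1.200: state=(1.507, 0.843)
t=1.400: state=(1.587, 0.767)
t=1.600: state=(1.689, 0.704)
t=1.800: state=(1.811, 0.652)
t=2.000: state=(1.956, 0.613)
t=2.200: state=(2.122, 0.584)
t=2.400: state=(2.310, 0.565)
t=2.600: state=(2.520, 0.558)
t=2.800: state=(2.749, 0.562)
t=3.000: state=(2.995, 0.578)
t=3.200: state=(3.252, 0.610)
t=3.400: state=(3.511, 0.659)
t=3.600: state=(3.758, 0.729)
t=3.800: state=(3.975, 0.824)
t=3.830: state=(4.003, 0.840)
compare at T: x=4.003, y=0.840

largest component: x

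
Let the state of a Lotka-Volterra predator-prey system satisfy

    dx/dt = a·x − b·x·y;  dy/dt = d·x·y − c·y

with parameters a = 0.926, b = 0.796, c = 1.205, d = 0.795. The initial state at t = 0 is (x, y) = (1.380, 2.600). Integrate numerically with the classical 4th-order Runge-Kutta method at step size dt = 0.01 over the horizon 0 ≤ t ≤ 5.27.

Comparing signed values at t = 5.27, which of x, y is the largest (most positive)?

t=0.000: state=(1.380, 2.600)
step 1 (dt=0.01): k1=(-1.578, -0.281), k2=(-1.568, -0.297), k3=(-1.568, -0.297), k4=(-1.557, -0.313); state += dt/6·(k1+2k2+2k3+k4)
t=0.010: state=(1.364, 2.597)
t=0.020: state=(1.349, 2.594)
t=0.030: state=(1.334, 2.590)
continuing one RK4 step at a time; state shown every 20 steps (Δt=0.2):
t=0.200: state=(1.106, 2.487)
t=0.400: state=(0.909, 2.292)
t=0.600: state=(0.774, 2.058)
t=0.800: state=(0.684, 1.815)
t=1.000: state=(0.629, 1.582)
t=1.200: state=(0.598, 1.370)
t=1.400: state=(0.588, 1.183)
t=1.600: state=(0.594, 1.021)
t=1.800: state=(0.614, 0.883)
t=2.000: state=(0.648, 0.767)
t=2.200: state=(0.696, 0.671)
t=2.400: state=(0.758, 0.592)
t=2.600: state=(0.834, 0.527)
t=2.800: state=(0.927, 0.477)
t=3.000: state=(1.037, 0.438)
t=3.200: state=(1.167, 0.410)
t=3.400: state=(1.318, 0.392)
t=3.600: state=(1.491, 0.385)
t=3.800: state=(1.687, 0.390)
t=4.000: state=(1.906, 0.407)
t=4.200: state=(2.145, 0.442)
t=4.400: state=(2.396, 0.498)
t=4.600: state=(2.647, 0.584)
t=4.800: state=(2.874, 0.713)
t=5.000: state=(3.046, 0.898)
t=5.200: state=(3.116, 1.153)
t=5.270: state=(3.109, 1.260)
compare at T: x=3.109, y=1.260

largest component: x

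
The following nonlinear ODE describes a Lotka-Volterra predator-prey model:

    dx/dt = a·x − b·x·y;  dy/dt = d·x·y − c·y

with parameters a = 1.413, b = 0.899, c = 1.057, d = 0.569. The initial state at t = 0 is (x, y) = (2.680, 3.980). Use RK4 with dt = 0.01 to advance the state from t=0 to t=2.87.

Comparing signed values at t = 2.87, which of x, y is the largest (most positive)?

largest component: x

t=0.000: state=(2.680, 3.980)
step 1 (dt=0.01): k1=(-5.802, 1.862), k2=(-5.762, 1.801), k3=(-5.761, 1.801), k4=(-5.720, 1.740); state += dt/6·(k1+2k2+2k3+k4)
t=0.010: state=(2.622, 3.998)
t=0.020: state=(2.566, 4.015)
t=0.030: state=(2.510, 4.030)
continuing one RK4 step at a time; state shown every 10 steps (Δt=0.1):
t=0.100: state=(2.144, 4.106)
t=0.200: state=(1.705, 4.120)
t=0.300: state=(1.360, 4.042)
t=0.400: state=(1.096, 3.899)
t=0.500: state=(0.896, 3.711)
t=0.600: state=(0.746, 3.498)
t=0.700: state=(0.634, 3.273)
t=0.800: state=(0.550, 3.045)
t=0.900: state=(0.486, 2.821)
t=1.000: state=(0.439, 2.606)
t=1.100: state=(0.404, 2.401)
t=1.200: state=(0.378, 2.209)
t=1.300: state=(0.360, 2.029)
t=1.400: state=(0.348, 1.863)
t=1.500: state=(0.341, 1.709)
t=1.600: state=(0.339, 1.568)
t=1.700: state=(0.342, 1.438)
t=1.800: state=(0.348, 1.319)
t=1.900: state=(0.357, 1.211)
t=2.000: state=(0.371, 1.112)
t=2.100: state=(0.388, 1.023)
t=2.200: state=(0.409, 0.941)
t=2.300: state=(0.434, 0.867)
t=2.400: state=(0.464, 0.801)
t=2.500: state=(0.499, 0.740)
t=2.600: state=(0.539, 0.686)
t=2.700: state=(0.585, 0.637)
t=2.800: state=(0.638, 0.594)
t=2.870: state=(0.679, 0.566)
compare at T: x=0.679, y=0.566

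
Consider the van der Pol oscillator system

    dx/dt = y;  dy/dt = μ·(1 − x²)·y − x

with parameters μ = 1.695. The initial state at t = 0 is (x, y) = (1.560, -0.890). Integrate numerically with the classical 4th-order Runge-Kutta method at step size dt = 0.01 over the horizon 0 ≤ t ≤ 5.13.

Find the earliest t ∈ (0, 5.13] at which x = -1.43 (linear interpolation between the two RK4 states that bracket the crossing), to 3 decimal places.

t=0.000: state=(1.560, -0.890)
step 1 (dt=0.01): k1=(-0.890, 0.603), k2=(-0.887, 0.579), k3=(-0.887, 0.579), k4=(-0.884, 0.556); state += dt/6·(k1+2k2+2k3+k4)
t=0.010: state=(1.551, -0.884)
t=0.020: state=(1.542, -0.879)
t=0.030: state=(1.534, -0.874)
continuing one RK4 step at a time; state shown every 20 steps (Δt=0.2):
t=0.200: state=(1.389, -0.843)
t=0.400: state=(1.216, -0.899)
t=0.600: state=(1.024, -1.040)
t=0.800: state=(0.793, -1.289)
t=1.000: state=(0.497, -1.709)
t=1.200: state=(0.092, -2.388)
t=1.400: state=(-0.473, -3.249)
t=1.600: state=(-1.164, -3.426)
t=1.680: state=(-1.424, -3.023)
next step: t=1.690: state=(-1.454, -2.954) — x has crossed -1.43
linear interpolation between t=1.680 (-1.42406) and t=1.690 (-1.45395) → t≈1.682

t = 1.682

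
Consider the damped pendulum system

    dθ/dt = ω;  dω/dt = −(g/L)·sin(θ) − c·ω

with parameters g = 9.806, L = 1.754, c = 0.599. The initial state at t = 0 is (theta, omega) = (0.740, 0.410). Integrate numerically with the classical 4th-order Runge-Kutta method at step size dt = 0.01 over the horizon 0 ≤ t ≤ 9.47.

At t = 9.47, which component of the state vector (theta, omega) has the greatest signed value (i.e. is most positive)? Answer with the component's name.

t=0.000: state=(0.740, 0.410)
step 1 (dt=0.01): k1=(0.410, -4.015), k2=(0.390, -4.012), k3=(0.390, -4.011), k4=(0.370, -4.007); state += dt/6·(k1+2k2+2k3+k4)
t=0.010: state=(0.744, 0.370)
t=0.020: state=(0.747, 0.330)
t=0.030: state=(0.750, 0.290)
continuing one RK4 step at a time; state shown every 50 steps (Δt=0.5):
t=0.500: state=(0.496, -1.211)
t=1.000: state=(-0.190, -1.216)
t=1.500: state=(-0.499, 0.051)
t=2.000: state=(-0.208, 0.939)
t=2.500: state=(0.227, 0.613)
t=3.000: state=(0.309, -0.277)
t=3.500: state=(0.042, -0.646)
t=4.000: state=(-0.200, -0.230)
t=4.500: state=(-0.166, 0.323)
t=5.000: state=(0.037, 0.389)
t=5.500: state=(0.148, 0.021)
t=6.000: state=(0.072, -0.274)
t=6.500: state=(-0.061, -0.199)
t=7.000: state=(-0.094, 0.070)
t=7.500: state=(-0.017, 0.194)
t=8.000: state=(0.058, 0.078)
t=8.500: state=(0.052, -0.092)
t=9.000: state=(-0.009, -0.119)
t=9.470: state=(-0.044, -0.019)
compare at T: theta=-0.044, omega=-0.019

largest component: omega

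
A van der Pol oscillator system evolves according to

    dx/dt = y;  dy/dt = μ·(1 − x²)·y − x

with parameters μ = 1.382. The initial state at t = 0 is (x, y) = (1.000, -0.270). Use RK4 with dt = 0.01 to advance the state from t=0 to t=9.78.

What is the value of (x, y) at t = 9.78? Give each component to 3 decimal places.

t=0.000: state=(1.000, -0.270)
step 1 (dt=0.01): k1=(-0.270, -1.000), k2=(-0.275, -1.000), k3=(-0.275, -1.000), k4=(-0.280, -0.999); state += dt/6·(k1+2k2+2k3+k4)
t=0.010: state=(0.997, -0.280)
t=0.020: state=(0.994, -0.290)
t=0.030: state=(0.991, -0.300)
continuing one RK4 step at a time; state shown every 50 steps (Δt=0.5):
t=0.500: state=(0.737, -0.803)
t=1.000: state=(0.141, -1.680)
t=1.500: state=(-0.993, -2.604)
t=2.000: state=(-1.847, -0.578)
t=2.500: state=(-1.841, 0.345)
t=3.000: state=(-1.606, 0.570)
t=3.500: state=(-1.271, 0.793)
t=4.000: state=(-0.773, 1.269)
t=4.500: state=(0.124, 2.483)
t=5.000: state=(1.545, 2.330)
t=5.500: state=(2.013, -0.020)
t=6.000: state=(1.867, -0.442)
t=6.500: state=(1.609, -0.590)
t=7.000: state=(1.266, -0.804)
t=7.500: state=(0.762, -1.286)
t=8.000: state=(-0.148, -2.518)
t=8.500: state=(-1.569, -2.272)
t=9.000: state=(-2.013, 0.039)
t=9.500: state=(-1.864, 0.445)
t=9.780: state=(-1.727, 0.528)

(x, y) = (-1.727, 0.528)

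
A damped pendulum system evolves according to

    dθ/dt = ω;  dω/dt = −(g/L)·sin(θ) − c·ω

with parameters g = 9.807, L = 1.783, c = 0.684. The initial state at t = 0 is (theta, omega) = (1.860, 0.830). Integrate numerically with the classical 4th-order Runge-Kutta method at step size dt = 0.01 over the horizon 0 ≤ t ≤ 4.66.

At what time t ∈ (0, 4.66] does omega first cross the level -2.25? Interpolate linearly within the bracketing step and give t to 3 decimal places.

t = 0.646

t=0.000: state=(1.860, 0.830)
step 1 (dt=0.01): k1=(0.830, -5.840), k2=(0.801, -5.813), k3=(0.801, -5.813), k4=(0.772, -5.787); state += dt/6·(k1+2k2+2k3+k4)
t=0.010: state=(1.868, 0.772)
t=0.020: state=(1.875, 0.714)
t=0.030: state=(1.882, 0.657)
continuing one RK4 step at a time; state shown every 20 steps (Δt=0.2):
t=0.200: state=(1.916, -0.247)
t=0.400: state=(1.769, -1.201)
t=0.600: state=(1.441, -2.070)
t=0.640: state=(1.355, -2.227)
next step: t=0.650: state=(1.332, -2.266) — omega has crossed -2.25
linear interpolation between t=0.640 (-2.22748) and t=0.650 (-2.26570) → t≈0.646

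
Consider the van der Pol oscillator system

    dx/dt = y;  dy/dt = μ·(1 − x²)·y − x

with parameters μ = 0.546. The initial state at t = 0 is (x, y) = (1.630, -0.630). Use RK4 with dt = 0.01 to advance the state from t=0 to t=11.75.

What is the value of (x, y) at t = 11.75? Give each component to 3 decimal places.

t=0.000: state=(1.630, -0.630)
step 1 (dt=0.01): k1=(-0.630, -1.060), k2=(-0.635, -1.056), k3=(-0.635, -1.056), k4=(-0.641, -1.051); state += dt/6·(k1+2k2+2k3+k4)
t=0.010: state=(1.624, -0.641)
t=0.020: state=(1.617, -0.651)
t=0.030: state=(1.611, -0.661)
continuing one RK4 step at a time; state shown every 50 steps (Δt=0.5):
t=0.500: state=(1.194, -1.105)
t=1.000: state=(0.515, -1.629)
t=1.500: state=(-0.440, -2.140)
t=2.000: state=(-1.457, -1.665)
t=2.500: state=(-1.939, -0.284)
t=3.000: state=(-1.847, 0.549)
t=3.500: state=(-1.452, 1.009)
t=4.000: state=(-0.836, 1.476)
t=4.500: state=(0.048, 2.062)
t=5.000: state=(1.141, 2.092)
t=5.500: state=(1.886, 0.763)
t=6.000: state=(1.961, -0.332)
t=6.500: state=(1.650, -0.861)
t=7.000: state=(1.115, -1.288)
t=7.500: state=(0.340, -1.841)
t=8.000: state=(-0.712, -2.259)
t=8.500: state=(-1.684, -1.368)
t=9.000: state=(-2.002, -0.001)
t=9.500: state=(-1.808, 0.688)
t=10.000: state=(-1.356, 1.112)
t=10.500: state=(-0.683, 1.604)
t=11.000: state=(0.267, 2.178)
t=11.500: state=(1.356, 1.911)
t=11.750: state=(1.751, 1.211)

(x, y) = (1.751, 1.211)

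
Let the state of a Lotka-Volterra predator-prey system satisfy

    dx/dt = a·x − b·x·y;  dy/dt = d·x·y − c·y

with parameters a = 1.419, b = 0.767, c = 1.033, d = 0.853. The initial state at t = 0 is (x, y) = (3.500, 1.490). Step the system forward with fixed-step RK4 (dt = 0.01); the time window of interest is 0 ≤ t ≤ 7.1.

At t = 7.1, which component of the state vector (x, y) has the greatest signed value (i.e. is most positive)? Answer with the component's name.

t=0.000: state=(3.500, 1.490)
step 1 (dt=0.01): k1=(0.967, 2.909), k2=(0.929, 2.944), k3=(0.928, 2.944), k4=(0.890, 2.979); state += dt/6·(k1+2k2+2k3+k4)
t=0.010: state=(3.509, 1.519)
t=0.020: state=(3.518, 1.550)
t=0.030: state=(3.525, 1.580)
continuing one RK4 step at a time; state shown every 25 steps (Δt=0.25):
t=0.250: state=(3.448, 2.442)
t=0.500: state=(2.734, 3.684)
t=0.750: state=(1.745, 4.583)
t=1.000: state=(1.008, 4.717)
t=1.250: state=(0.602, 4.305)
t=1.500: state=(0.398, 3.690)
t=1.750: state=(0.297, 3.066)
t=2.000: state=(0.249, 2.509)
t=2.250: state=(0.230, 2.038)
t=2.500: state=(0.230, 1.653)
t=2.750: state=(0.247, 1.343)
t=3.000: state=(0.278, 1.097)
t=3.250: state=(0.328, 0.903)
t=3.500: state=(0.399, 0.754)
t=3.750: state=(0.498, 0.640)
t=4.000: state=(0.634, 0.558)
t=4.250: state=(0.817, 0.502)
t=4.500: state=(1.061, 0.473)
t=4.750: state=(1.382, 0.474)
t=5.000: state=(1.794, 0.512)
t=5.250: state=(2.300, 0.611)
t=5.500: state=(2.865, 0.819)
t=5.750: state=(3.371, 1.233)
t=6.000: state=(3.546, 2.010)
t=6.250: state=(3.086, 3.188)
t=6.500: state=(2.129, 4.310)
t=6.750: state=(1.257, 4.750)
t=7.000: state=(0.732, 4.510)
t=7.100: state=(0.601, 4.304)
compare at T: x=0.601, y=4.304

largest component: y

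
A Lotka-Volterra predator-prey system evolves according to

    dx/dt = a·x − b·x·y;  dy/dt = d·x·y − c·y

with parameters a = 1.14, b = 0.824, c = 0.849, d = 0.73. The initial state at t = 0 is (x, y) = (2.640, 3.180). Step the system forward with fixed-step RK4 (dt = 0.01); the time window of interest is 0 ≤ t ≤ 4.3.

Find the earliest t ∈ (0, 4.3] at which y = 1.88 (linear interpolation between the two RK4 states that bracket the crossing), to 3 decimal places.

t = 1.824

t=0.000: state=(2.640, 3.180)
step 1 (dt=0.01): k1=(-3.908, 3.429), k2=(-3.916, 3.402), k3=(-3.916, 3.401), k4=(-3.923, 3.373); state += dt/6·(k1+2k2+2k3+k4)
t=0.010: state=(2.601, 3.214)
t=0.020: state=(2.562, 3.247)
t=0.030: state=(2.522, 3.280)
continuing one RK4 step at a time; state shown every 20 steps (Δt=0.2):
t=0.200: state=(1.869, 3.727)
t=0.400: state=(1.243, 3.937)
t=0.600: state=(0.819, 3.853)
t=0.800: state=(0.556, 3.589)
t=1.000: state=(0.398, 3.243)
t=1.200: state=(0.302, 2.879)
t=1.400: state=(0.243, 2.527)
t=1.600: state=(0.207, 2.203)
t=1.800: state=(0.185, 1.912)
t=1.820: state=(0.183, 1.885)
next step: t=1.830: state=(0.183, 1.872) — y has crossed 1.88
linear interpolation between t=1.820 (1.88517) and t=1.830 (1.87173) → t≈1.824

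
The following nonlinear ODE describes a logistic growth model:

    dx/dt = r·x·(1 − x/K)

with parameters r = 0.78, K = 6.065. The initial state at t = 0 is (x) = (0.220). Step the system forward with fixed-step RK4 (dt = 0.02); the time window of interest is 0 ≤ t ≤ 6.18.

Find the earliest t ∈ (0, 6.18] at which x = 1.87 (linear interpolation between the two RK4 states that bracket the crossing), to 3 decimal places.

t = 3.169

t=0.000: state=(0.220)
step 1 (dt=0.02): k1=(0.165), k2=(0.167), k3=(0.167), k4=(0.168); state += dt/6·(k1+2k2+2k3+k4)
t=0.020: state=(0.223)
t=0.040: state=(0.227)
t=0.060: state=(0.230)
continuing one RK4 step at a time; state shown every 10 steps (Δt=0.2):
t=0.200: state=(0.256)
t=0.400: state=(0.297)
t=0.600: state=(0.344)
t=0.800: state=(0.398)
t=1.000: state=(0.460)
t=1.200: state=(0.531)
t=1.400: state=(0.612)
t=1.600: state=(0.703)
t=1.800: state=(0.806)
t=2.000: state=(0.921)
t=2.200: state=(1.050)
t=2.400: state=(1.192)
t=2.600: state=(1.349)
t=2.800: state=(1.520)
t=3.000: state=(1.704)
t=3.160: state=(1.861)
next step: t=3.180: state=(1.881) — x has crossed 1.87
linear interpolation between t=3.160 (1.86101) and t=3.180 (1.88119) → t≈3.169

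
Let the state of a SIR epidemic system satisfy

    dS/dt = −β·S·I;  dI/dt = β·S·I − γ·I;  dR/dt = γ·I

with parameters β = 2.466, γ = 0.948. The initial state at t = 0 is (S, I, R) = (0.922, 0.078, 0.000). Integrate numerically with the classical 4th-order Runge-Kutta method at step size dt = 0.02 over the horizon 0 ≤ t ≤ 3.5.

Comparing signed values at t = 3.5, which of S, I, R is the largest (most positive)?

t=0.000: state=(0.922, 0.078, 0.000)
step 1 (dt=0.02): k1=(-0.177, 0.103, 0.074), k2=(-0.179, 0.104, 0.075), k3=(-0.179, 0.104, 0.075), k4=(-0.181, 0.105, 0.076); state += dt/6·(k1+2k2+2k3+k4)
t=0.020: state=(0.918, 0.080, 0.001)
t=0.040: state=(0.915, 0.082, 0.003)
t=0.060: state=(0.911, 0.084, 0.005)
continuing one RK4 step at a time; state shown every 10 steps (Δt=0.2):
t=0.200: state=(0.882, 0.101, 0.017)
t=0.400: state=(0.834, 0.127, 0.038)
t=0.600: state=(0.778, 0.157, 0.065)
t=0.800: state=(0.715, 0.187, 0.098)
t=1.000: state=(0.647, 0.217, 0.136)
t=1.200: state=(0.577, 0.243, 0.180)
t=1.400: state=(0.510, 0.262, 0.228)
t=1.600: state=(0.446, 0.275, 0.279)
t=1.800: state=(0.389, 0.279, 0.332)
t=2.000: state=(0.339, 0.276, 0.384)
t=2.200: state=(0.297, 0.267, 0.436)
t=2.400: state=(0.261, 0.254, 0.486)
t=2.600: state=(0.231, 0.237, 0.532)
t=2.800: state=(0.206, 0.218, 0.575)
t=3.000: state=(0.186, 0.199, 0.615)
t=3.200: state=(0.170, 0.180, 0.651)
t=3.400: state=(0.156, 0.161, 0.683)
t=3.500: state=(0.150, 0.152, 0.698)
compare at T: S=0.150, I=0.152, R=0.698

largest component: R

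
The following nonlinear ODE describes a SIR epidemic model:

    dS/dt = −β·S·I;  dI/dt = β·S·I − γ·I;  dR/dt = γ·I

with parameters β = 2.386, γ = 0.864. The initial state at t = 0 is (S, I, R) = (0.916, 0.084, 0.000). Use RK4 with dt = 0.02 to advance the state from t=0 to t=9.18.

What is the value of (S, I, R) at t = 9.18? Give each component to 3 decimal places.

t=0.000: state=(0.916, 0.084, 0.000)
step 1 (dt=0.02): k1=(-0.184, 0.111, 0.073), k2=(-0.186, 0.112, 0.074), k3=(-0.186, 0.112, 0.074), k4=(-0.188, 0.113, 0.075); state += dt/6·(k1+2k2+2k3+k4)
t=0.020: state=(0.912, 0.086, 0.001)
t=0.040: state=(0.908, 0.089, 0.003)
t=0.060: state=(0.905, 0.091, 0.005)
continuing one RK4 step at a time; state shown every 25 steps (Δt=0.5):
t=0.500: state=(0.797, 0.152, 0.050)
t=1.000: state=(0.633, 0.233, 0.134)
t=1.500: state=(0.462, 0.290, 0.248)
t=2.000: state=(0.323, 0.300, 0.377)
t=2.500: state=(0.230, 0.269, 0.501)
t=3.000: state=(0.171, 0.221, 0.607)
t=3.500: state=(0.135, 0.172, 0.692)
t=4.000: state=(0.113, 0.130, 0.757)
t=4.500: state=(0.099, 0.095, 0.806)
t=5.000: state=(0.090, 0.069, 0.841)
t=5.500: state=(0.084, 0.050, 0.866)
t=6.000: state=(0.080, 0.036, 0.885)
t=6.500: state=(0.077, 0.025, 0.898)
t=7.000: state=(0.075, 0.018, 0.907)
t=7.500: state=(0.073, 0.013, 0.914)
t=8.000: state=(0.073, 0.009, 0.918)
t=8.500: state=(0.072, 0.006, 0.922)
t=9.000: state=(0.071, 0.005, 0.924)
t=9.180: state=(0.071, 0.004, 0.925)

(S, I, R) = (0.071, 0.004, 0.925)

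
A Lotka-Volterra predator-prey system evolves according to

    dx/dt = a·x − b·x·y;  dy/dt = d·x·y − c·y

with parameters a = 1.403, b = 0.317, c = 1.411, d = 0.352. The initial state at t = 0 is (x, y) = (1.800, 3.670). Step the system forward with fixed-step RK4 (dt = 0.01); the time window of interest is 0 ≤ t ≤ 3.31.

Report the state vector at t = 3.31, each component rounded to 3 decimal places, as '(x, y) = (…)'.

(x, y) = (3.880, 8.492)

t=0.000: state=(1.800, 3.670)
step 1 (dt=0.01): k1=(0.431, -2.853), k2=(0.440, -2.839), k3=(0.440, -2.839), k4=(0.449, -2.825); state += dt/6·(k1+2k2+2k3+k4)
t=0.010: state=(1.804, 3.642)
t=0.020: state=(1.809, 3.613)
t=0.030: state=(1.814, 3.586)
continuing one RK4 step at a time; state shown every 20 steps (Δt=0.2):
t=0.200: state=(1.921, 3.154)
t=0.400: state=(2.111, 2.740)
t=0.600: state=(2.374, 2.418)
t=0.800: state=(2.718, 2.181)
t=1.000: state=(3.151, 2.021)
t=1.200: state=(3.681, 1.937)
t=1.400: state=(4.312, 1.934)
t=1.600: state=(5.038, 2.026)
t=1.800: state=(5.831, 2.239)
t=2.000: state=(6.625, 2.619)
t=2.200: state=(7.297, 3.228)
t=2.400: state=(7.664, 4.132)
t=2.600: state=(7.526, 5.336)
t=2.800: state=(6.806, 6.686)
t=3.000: state=(5.674, 7.835)
t=3.200: state=(4.469, 8.440)
t=3.310: state=(3.880, 8.492)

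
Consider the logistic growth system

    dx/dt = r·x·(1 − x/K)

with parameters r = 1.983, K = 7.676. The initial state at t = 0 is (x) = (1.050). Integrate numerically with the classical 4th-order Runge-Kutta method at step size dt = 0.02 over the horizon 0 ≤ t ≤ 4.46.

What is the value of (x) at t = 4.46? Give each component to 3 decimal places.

t=0.000: state=(1.050)
step 1 (dt=0.02): k1=(1.797), k2=(1.823), k3=(1.824), k4=(1.850); state += dt/6·(k1+2k2+2k3+k4)
t=0.020: state=(1.086)
t=0.040: state=(1.124)
t=0.060: state=(1.163)
continuing one RK4 step at a time; state shown every 10 steps (Δt=0.2):
t=0.200: state=(1.464)
t=0.400: state=(1.991)
t=0.600: state=(2.629)
t=0.800: state=(3.350)
t=1.000: state=(4.108)
t=1.200: state=(4.845)
t=1.400: state=(5.510)
t=1.600: state=(6.071)
t=1.800: state=(6.517)
t=2.000: state=(6.856)
t=2.200: state=(7.105)
t=2.400: state=(7.282)
t=2.600: state=(7.407)
t=2.800: state=(7.493)
t=3.000: state=(7.552)
t=3.200: state=(7.592)
t=3.400: state=(7.619)
t=3.600: state=(7.638)
t=3.800: state=(7.650)
t=4.000: state=(7.659)
t=4.200: state=(7.664)
t=4.400: state=(7.668)
t=4.460: state=(7.669)

(x) = (7.669)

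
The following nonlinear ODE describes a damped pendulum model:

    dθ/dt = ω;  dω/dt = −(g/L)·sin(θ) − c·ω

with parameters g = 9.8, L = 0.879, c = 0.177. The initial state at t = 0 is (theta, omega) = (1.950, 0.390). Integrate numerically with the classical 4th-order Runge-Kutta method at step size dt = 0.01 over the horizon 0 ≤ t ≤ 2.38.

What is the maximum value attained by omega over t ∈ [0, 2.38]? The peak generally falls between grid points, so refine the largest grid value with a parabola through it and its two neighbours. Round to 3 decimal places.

t=0.000: state=(1.950, 0.390)
step 1 (dt=0.01): k1=(0.390, -10.426), k2=(0.338, -10.409), k3=(0.338, -10.410), k4=(0.286, -10.394); state += dt/6·(k1+2k2+2k3+k4)
t=0.010: state=(1.953, 0.286)
t=0.020: state=(1.956, 0.182)
t=0.030: state=(1.957, 0.079)
continuing one RK4 step at a time; state shown every 10 steps (Δt=0.1):
t=0.100: state=(1.937, -0.643)
t=0.200: state=(1.821, -1.681)
t=0.300: state=(1.600, -2.742)
t=0.400: state=(1.273, -3.785)
t=0.500: state=(0.848, -4.680)
t=0.600: state=(0.349, -5.217)
t=0.700: state=(-0.177, -5.219)
t=0.800: state=(-0.676, -4.670)
t=0.900: state=(-1.098, -3.731)
t=1.000: state=(-1.416, -2.616)
t=1.100: state=(-1.620, -1.468)
t=1.200: state=(-1.711, -0.343)
t=1.300: state=(-1.690, 0.757)
t=1.400: state=(-1.560, 1.846)
t=1.500: state=(-1.322, 2.908)
t=1.600: state=(-0.981, 3.865)
t=1.700: state=(-0.557, 4.564)
t=1.800: state=(-0.083, 4.830)
t=1.900: state=(0.391, 4.574)
t=2.000: state=(0.816, 3.865)
t=2.100: state=(1.155, 2.875)
t=2.200: state=(1.388, 1.768)
t=2.300: state=(1.508, 0.640)
t=2.380: state=(1.523, -0.254)
largest grid value and its neighbours: omega(1.790)=4.82666, omega(1.800)=4.83006, omega(1.810)=4.82809
parabola through these three points peaks at t≈1.801 with omega≈4.83010

max omega = 4.830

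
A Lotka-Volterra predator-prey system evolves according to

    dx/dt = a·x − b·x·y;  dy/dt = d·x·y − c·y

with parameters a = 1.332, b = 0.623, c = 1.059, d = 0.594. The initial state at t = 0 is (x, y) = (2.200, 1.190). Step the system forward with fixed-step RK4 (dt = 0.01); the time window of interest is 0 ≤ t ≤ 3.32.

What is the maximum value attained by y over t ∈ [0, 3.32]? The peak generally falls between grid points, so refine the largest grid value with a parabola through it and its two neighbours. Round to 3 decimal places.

t=0.000: state=(2.200, 1.190)
step 1 (dt=0.01): k1=(1.299, 0.295), k2=(1.301, 0.300), k3=(1.301, 0.300), k4=(1.303, 0.305); state += dt/6·(k1+2k2+2k3+k4)
t=0.010: state=(2.213, 1.193)
t=0.020: state=(2.226, 1.196)
t=0.030: state=(2.239, 1.199)
continuing one RK4 step at a time; state shown every 20 steps (Δt=0.2):
t=0.200: state=(2.465, 1.270)
t=0.400: state=(2.726, 1.399)
t=0.600: state=(2.956, 1.587)
t=0.800: state=(3.118, 1.844)
t=1.000: state=(3.171, 2.170)
t=1.200: state=(3.086, 2.550)
t=1.400: state=(2.860, 2.941)
t=1.600: state=(2.532, 3.281)
t=1.800: state=(2.162, 3.508)
t=2.000: state=(1.810, 3.592)
t=2.200: state=(1.513, 3.539)
t=2.400: state=(1.282, 3.378)
t=2.600: state=(1.114, 3.150)
t=2.800: state=(0.998, 2.888)
t=3.000: state=(0.924, 2.618)
t=3.200: state=(0.885, 2.358)
t=3.320: state=(0.875, 2.211)
largest grid value and its neighbours: y(2.010)=3.59282, y(2.020)=3.59288, y(2.030)=3.59260
parabola through these three points peaks at t≈2.017 with y≈3.59290

max y = 3.593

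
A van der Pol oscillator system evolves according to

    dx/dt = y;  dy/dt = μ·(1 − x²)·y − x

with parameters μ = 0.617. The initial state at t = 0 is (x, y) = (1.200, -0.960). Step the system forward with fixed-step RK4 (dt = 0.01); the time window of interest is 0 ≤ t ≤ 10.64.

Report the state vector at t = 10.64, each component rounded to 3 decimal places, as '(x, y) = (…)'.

t=0.000: state=(1.200, -0.960)
step 1 (dt=0.01): k1=(-0.960, -0.939), k2=(-0.965, -0.940), k3=(-0.965, -0.940), k4=(-0.969, -0.941); state += dt/6·(k1+2k2+2k3+k4)
t=0.010: state=(1.190, -0.969)
t=0.020: state=(1.181, -0.979)
t=0.030: state=(1.171, -0.988)
continuing one RK4 step at a time; state shown every 50 steps (Δt=0.5):
t=0.500: state=(0.595, -1.481)
t=1.000: state=(-0.298, -2.070)
t=1.500: state=(-1.336, -1.812)
t=2.000: state=(-1.896, -0.408)
t=2.500: state=(-1.849, 0.474)
t=3.000: state=(-1.493, 0.923)
t=3.500: state=(-0.927, 1.365)
t=4.000: state=(-0.096, 1.983)
t=4.500: state=(1.006, 2.232)
t=5.000: state=(1.844, 0.927)
t=5.500: state=(1.973, -0.261)
t=6.000: state=(1.696, -0.785)
t=6.500: state=(1.207, -1.179)
t=7.000: state=(0.492, -1.719)
t=7.500: state=(-0.527, -2.297)
t=8.000: state=(-1.586, -1.618)
t=8.500: state=(-1.999, -0.122)
t=9.000: state=(-1.851, 0.608)
t=9.500: state=(-1.444, 1.006)
t=10.000: state=(-0.834, 1.461)
t=10.500: state=(0.051, 2.098)
t=10.640: state=(0.356, 2.248)

(x, y) = (0.356, 2.248)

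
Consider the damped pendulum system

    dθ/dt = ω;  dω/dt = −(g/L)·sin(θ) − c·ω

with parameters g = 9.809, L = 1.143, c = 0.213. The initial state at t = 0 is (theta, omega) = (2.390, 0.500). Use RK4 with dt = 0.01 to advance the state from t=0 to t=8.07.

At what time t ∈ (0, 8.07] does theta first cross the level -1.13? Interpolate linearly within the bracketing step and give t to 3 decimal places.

t=0.000: state=(2.390, 0.500)
step 1 (dt=0.01): k1=(0.500, -5.966), k2=(0.470, -5.944), k3=(0.470, -5.945), k4=(0.441, -5.924); state += dt/6·(k1+2k2+2k3+k4)
t=0.010: state=(2.395, 0.441)
t=0.020: state=(2.399, 0.382)
t=0.030: state=(2.402, 0.323)
continuing one RK4 step at a time; state shown every 50 steps (Δt=0.5):
t=0.500: state=(1.894, -2.638)
t=1.000: state=(-0.245, -5.003)
t=1.190: state=(-1.099, -3.813)
next step: t=1.200: state=(-1.137, -3.728) — theta has crossed -1.13
linear interpolation between t=1.190 (-1.09885) and t=1.200 (-1.13655) → t≈1.198

t = 1.198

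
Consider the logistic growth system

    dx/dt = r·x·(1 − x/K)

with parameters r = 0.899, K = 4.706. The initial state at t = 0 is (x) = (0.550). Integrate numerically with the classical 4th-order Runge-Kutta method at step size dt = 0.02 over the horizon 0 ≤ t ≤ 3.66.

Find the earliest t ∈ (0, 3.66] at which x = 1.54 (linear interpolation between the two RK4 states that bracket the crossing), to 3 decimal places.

t=0.000: state=(0.550)
step 1 (dt=0.02): k1=(0.437), k2=(0.440), k3=(0.440), k4=(0.443); state += dt/6·(k1+2k2+2k3+k4)
t=0.020: state=(0.559)
t=0.040: state=(0.568)
t=0.060: state=(0.577)
continuing one RK4 step at a time; state shown every 10 steps (Δt=0.2):
t=0.200: state=(0.644)
t=0.400: state=(0.750)
t=0.600: state=(0.870)
t=0.800: state=(1.005)
t=1.000: state=(1.155)
t=1.200: state=(1.319)
t=1.400: state=(1.496)
t=1.440: state=(1.533)
next step: t=1.460: state=(1.551) — x has crossed 1.54
linear interpolation between t=1.440 (1.53261) and t=1.460 (1.55125) → t≈1.448

t = 1.448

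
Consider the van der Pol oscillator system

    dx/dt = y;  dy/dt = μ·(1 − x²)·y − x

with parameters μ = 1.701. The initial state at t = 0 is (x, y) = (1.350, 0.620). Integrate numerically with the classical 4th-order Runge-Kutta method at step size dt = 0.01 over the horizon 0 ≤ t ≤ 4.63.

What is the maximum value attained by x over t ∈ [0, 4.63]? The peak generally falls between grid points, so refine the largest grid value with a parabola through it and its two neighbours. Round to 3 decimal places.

max x = 1.445

t=0.000: state=(1.350, 0.620)
step 1 (dt=0.01): k1=(0.620, -2.217), k2=(0.609, -2.214), k3=(0.609, -2.214), k4=(0.598, -2.209); state += dt/6·(k1+2k2+2k3+k4)
t=0.010: state=(1.356, 0.598)
t=0.020: state=(1.362, 0.576)
t=0.030: state=(1.368, 0.554)
continuing one RK4 step at a time; state shown every 20 steps (Δt=0.2):
t=0.200: state=(1.432, 0.211)
t=0.400: state=(1.441, -0.095)
t=0.600: state=(1.400, -0.308)
t=0.800: state=(1.322, -0.468)
t=1.000: state=(1.214, -0.610)
t=1.200: state=(1.077, -0.767)
t=1.400: state=(0.904, -0.970)
t=1.600: state=(0.682, -1.268)
t=1.800: state=(0.386, -1.733)
t=2.000: state=(-0.028, -2.442)
t=2.200: state=(-0.599, -3.232)
t=2.400: state=(-1.263, -3.155)
t=2.600: state=(-1.763, -1.732)
t=2.800: state=(-1.971, -0.474)
t=3.000: state=(-2.002, 0.078)
t=3.200: state=(-1.963, 0.280)
t=3.400: state=(-1.897, 0.363)
t=3.600: state=(-1.820, 0.411)
t=3.800: state=(-1.733, 0.450)
t=4.000: state=(-1.639, 0.492)
t=4.200: state=(-1.536, 0.543)
t=4.400: state=(-1.421, 0.607)
t=4.600: state=(-1.292, 0.693)
t=4.630: state=(-1.271, 0.709)
largest grid value and its neighbours: x(0.320)=1.44473, x(0.330)=1.44479, x(0.340)=1.44472
parabola through these three points peaks at t≈0.330 with x≈1.44479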